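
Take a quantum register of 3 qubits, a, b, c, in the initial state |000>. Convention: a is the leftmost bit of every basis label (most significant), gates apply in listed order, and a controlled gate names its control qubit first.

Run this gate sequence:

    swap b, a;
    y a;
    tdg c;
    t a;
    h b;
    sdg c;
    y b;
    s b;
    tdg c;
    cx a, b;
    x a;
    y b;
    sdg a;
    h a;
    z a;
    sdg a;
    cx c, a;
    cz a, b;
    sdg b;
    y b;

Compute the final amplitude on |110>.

|110> carries amplitude exp(3*I*pi/4)/2 in the final state.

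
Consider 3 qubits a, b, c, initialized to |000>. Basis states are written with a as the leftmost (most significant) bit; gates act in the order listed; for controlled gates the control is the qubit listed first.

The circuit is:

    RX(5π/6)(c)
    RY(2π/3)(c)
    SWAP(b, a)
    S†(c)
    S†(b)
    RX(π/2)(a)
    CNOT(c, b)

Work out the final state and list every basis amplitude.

The resulting statevector has amplitude (1 - I)*(-2 + I + sqrt(3)*I)/8 on |000>, 0 on |001>, 0 on |010>, (1 - I)*(-sqrt(3) + 1 - 2*I)/8 on |011>, (1 - I)*(1 + sqrt(3) + 2*I)/8 on |100>, 0 on |101>, 0 on |110>, (1 - I)*(-2 - I + sqrt(3)*I)/8 on |111>.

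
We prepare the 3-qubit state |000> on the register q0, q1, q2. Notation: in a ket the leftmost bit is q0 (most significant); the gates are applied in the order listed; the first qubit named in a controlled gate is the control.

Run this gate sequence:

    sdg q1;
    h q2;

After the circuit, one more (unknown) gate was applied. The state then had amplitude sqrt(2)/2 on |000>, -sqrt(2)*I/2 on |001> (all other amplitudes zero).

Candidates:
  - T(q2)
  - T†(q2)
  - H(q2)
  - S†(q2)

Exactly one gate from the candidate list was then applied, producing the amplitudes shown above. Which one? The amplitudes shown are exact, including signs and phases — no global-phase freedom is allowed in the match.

It was S†(q2) that produced the state shown.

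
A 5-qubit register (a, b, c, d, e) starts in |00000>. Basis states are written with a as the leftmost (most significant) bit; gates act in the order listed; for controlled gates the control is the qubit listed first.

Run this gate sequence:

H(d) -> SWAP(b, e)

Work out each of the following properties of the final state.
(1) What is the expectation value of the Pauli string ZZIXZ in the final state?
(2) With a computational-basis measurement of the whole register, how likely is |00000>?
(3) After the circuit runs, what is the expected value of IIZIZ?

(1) The observable ZZIXZ averages to 1.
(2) A full measurement returns |00000> with probability 1/2.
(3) The expectation value of IIZIZ is 1.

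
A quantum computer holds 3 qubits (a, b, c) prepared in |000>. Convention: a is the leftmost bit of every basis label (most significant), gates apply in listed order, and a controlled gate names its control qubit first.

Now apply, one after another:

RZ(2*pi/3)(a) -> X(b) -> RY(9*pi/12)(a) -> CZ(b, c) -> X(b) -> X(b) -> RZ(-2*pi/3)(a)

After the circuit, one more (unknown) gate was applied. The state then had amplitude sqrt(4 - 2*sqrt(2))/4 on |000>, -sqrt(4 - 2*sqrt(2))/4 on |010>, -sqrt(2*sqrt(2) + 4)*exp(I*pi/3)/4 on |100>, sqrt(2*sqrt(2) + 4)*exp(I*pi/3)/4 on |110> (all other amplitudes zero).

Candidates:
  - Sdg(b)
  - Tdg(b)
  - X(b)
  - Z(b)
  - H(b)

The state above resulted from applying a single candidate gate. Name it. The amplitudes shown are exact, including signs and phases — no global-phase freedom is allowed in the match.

It was H(b) that produced the state shown.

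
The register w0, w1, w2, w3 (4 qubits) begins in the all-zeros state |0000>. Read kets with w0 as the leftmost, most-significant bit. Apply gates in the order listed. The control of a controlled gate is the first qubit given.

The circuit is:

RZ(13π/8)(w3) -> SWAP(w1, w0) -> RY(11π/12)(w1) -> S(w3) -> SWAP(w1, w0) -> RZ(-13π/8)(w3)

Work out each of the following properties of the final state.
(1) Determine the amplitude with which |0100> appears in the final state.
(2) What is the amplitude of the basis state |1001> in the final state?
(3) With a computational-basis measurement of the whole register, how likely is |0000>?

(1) The final state's coefficient on |0100> equals 0.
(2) The amplitude on |1001> is 0.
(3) A full measurement returns |0000> with probability -sqrt(6)/8 - sqrt(2)/8 + 1/2.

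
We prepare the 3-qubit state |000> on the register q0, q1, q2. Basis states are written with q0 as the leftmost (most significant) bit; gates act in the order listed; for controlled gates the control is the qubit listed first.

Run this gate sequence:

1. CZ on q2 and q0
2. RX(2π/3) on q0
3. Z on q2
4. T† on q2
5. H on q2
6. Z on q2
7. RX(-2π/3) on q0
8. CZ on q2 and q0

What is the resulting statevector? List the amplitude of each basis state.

The resulting statevector has amplitude sqrt(2)/2 on |000>, -sqrt(2)/2 on |001>, and 0 on every other basis state.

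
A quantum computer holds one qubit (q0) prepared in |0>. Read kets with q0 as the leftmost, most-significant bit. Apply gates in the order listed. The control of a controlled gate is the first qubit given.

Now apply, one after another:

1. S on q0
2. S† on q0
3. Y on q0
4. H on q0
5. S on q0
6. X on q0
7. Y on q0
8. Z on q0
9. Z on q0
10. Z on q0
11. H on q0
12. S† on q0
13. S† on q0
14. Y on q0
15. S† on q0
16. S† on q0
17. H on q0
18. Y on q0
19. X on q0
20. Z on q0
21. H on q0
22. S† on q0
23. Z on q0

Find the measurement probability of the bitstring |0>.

Outcome |0> occurs with probability 1/2.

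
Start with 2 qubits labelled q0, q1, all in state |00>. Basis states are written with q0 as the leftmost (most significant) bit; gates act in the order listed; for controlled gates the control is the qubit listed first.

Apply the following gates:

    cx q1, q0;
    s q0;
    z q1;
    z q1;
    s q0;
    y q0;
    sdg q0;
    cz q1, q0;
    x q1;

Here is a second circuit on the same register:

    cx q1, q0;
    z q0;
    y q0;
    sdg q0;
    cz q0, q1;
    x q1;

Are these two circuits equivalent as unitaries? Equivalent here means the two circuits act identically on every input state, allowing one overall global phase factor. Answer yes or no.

Yes — the two circuits implement the same unitary up to a global phase.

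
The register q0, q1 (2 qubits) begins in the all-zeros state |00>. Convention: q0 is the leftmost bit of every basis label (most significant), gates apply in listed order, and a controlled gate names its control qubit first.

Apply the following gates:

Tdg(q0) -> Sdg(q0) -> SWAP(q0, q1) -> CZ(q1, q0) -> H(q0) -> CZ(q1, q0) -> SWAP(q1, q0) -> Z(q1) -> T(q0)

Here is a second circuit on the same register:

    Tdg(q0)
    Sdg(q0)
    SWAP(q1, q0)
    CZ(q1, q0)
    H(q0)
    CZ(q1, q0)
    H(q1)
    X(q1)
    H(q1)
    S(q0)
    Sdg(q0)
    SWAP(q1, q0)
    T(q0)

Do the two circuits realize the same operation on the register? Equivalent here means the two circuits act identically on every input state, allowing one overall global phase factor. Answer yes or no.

No — the two circuits implement different unitaries, even allowing a global phase.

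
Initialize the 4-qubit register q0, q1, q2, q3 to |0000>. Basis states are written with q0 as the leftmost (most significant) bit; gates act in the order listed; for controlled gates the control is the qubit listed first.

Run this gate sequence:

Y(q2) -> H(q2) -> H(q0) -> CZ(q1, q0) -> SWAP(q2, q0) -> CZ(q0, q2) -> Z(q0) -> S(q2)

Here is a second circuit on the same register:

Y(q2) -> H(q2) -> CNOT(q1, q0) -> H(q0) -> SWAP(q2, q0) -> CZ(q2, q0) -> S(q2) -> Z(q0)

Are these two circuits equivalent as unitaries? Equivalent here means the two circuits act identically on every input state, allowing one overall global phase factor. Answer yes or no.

Yes, they are equivalent — the unitaries differ by at most a global phase.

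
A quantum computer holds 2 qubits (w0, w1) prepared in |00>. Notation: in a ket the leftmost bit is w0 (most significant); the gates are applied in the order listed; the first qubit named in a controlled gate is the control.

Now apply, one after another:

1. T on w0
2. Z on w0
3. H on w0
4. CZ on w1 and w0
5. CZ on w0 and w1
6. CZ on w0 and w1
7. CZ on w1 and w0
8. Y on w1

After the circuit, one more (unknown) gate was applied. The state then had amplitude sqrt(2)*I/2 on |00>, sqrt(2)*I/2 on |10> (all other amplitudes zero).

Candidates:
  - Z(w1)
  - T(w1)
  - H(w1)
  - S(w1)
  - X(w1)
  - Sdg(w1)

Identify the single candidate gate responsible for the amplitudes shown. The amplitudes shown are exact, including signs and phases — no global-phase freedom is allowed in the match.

The applied gate was X(w1). Key observation: the block from step 4 through step 7 cancels to the identity and can be dropped.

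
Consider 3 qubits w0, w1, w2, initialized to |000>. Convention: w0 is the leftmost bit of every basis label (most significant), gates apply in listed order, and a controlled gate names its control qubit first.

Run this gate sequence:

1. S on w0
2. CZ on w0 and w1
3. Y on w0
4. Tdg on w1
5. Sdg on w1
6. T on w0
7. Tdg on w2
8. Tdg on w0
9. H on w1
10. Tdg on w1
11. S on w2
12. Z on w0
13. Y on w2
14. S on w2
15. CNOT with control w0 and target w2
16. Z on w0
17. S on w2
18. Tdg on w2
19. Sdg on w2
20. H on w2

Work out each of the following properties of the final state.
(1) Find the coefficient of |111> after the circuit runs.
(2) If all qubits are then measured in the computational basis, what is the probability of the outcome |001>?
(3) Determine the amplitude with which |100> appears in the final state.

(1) The final state's coefficient on |111> equals -exp(I*pi/4)/2.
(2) A full measurement returns |001> with probability 0.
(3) The final state's coefficient on |100> equals -I/2.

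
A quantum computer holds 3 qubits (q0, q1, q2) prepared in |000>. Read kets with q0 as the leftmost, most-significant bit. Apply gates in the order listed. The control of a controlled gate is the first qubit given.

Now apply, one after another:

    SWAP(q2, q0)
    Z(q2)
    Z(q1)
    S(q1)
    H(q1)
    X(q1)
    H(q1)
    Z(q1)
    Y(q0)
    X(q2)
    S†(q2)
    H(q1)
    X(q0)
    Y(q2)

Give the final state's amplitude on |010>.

The final state's coefficient on |010> equals -sqrt(2)*I/2. Key observation: gates 5-8 undo each other exactly, leaving only the rest of the circuit to track.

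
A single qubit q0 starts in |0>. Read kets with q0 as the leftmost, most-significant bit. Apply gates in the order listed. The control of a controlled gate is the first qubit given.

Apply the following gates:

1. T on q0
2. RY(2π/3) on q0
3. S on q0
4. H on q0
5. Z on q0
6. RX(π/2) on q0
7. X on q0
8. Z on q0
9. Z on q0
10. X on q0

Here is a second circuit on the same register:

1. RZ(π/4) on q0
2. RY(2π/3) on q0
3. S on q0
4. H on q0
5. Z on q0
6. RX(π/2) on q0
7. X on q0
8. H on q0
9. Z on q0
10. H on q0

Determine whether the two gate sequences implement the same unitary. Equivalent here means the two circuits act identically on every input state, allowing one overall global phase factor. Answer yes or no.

Yes, they are equivalent — the unitaries differ by at most a global phase.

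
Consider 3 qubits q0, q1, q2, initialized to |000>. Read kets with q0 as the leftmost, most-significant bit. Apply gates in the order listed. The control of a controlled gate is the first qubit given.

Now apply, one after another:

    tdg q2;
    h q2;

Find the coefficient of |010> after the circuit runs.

The amplitude on |010> is 0.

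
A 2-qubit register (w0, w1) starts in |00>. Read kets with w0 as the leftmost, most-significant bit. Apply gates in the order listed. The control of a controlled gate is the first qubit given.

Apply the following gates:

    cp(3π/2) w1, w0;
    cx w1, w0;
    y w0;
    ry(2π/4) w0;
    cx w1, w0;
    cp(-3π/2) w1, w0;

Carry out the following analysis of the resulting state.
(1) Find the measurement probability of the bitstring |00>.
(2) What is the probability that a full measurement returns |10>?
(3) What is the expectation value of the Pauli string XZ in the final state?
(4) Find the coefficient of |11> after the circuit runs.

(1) A full measurement returns |00> with probability 1/2.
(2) Outcome |10> occurs with probability 1/2.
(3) The expectation value of XZ is -1.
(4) The amplitude on |11> is 0.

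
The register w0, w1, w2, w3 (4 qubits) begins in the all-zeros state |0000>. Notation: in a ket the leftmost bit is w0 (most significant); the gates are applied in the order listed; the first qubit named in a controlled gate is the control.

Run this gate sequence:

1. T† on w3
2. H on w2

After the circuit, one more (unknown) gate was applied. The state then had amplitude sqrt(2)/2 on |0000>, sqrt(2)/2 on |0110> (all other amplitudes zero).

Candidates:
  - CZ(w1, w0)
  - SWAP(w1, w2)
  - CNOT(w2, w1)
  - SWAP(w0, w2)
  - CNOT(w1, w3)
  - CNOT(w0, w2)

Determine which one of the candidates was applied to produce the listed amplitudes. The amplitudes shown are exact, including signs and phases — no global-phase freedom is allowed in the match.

It was CNOT(w2, w1) that produced the state shown.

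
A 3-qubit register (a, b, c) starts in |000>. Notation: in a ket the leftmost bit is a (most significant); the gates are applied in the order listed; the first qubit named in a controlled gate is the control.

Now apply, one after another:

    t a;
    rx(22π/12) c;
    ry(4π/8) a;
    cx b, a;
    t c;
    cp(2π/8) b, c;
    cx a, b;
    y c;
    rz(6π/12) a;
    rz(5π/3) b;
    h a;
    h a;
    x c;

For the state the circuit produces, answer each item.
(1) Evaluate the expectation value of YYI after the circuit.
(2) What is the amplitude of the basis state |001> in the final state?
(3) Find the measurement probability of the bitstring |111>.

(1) The expectation value of YYI is -sqrt(3)/2.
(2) The amplitude on |001> is (-1 + sqrt(3))*exp(I*pi/6)/4.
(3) The probability of measuring |111> is 1/4 - sqrt(3)/8.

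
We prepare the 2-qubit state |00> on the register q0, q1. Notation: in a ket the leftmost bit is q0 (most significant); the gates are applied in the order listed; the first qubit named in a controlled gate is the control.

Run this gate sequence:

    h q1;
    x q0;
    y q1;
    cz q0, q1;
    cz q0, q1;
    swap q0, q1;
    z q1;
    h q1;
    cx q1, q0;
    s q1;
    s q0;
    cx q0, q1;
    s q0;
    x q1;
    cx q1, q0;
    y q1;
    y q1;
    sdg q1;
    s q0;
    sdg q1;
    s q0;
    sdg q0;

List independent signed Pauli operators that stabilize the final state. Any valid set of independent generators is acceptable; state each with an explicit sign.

The final state is stabilized by the group generated by +XI, -IX; other independent generating sets are equally valid. Key observation: the block from step 21 through step 22 cancels to the identity and can be dropped.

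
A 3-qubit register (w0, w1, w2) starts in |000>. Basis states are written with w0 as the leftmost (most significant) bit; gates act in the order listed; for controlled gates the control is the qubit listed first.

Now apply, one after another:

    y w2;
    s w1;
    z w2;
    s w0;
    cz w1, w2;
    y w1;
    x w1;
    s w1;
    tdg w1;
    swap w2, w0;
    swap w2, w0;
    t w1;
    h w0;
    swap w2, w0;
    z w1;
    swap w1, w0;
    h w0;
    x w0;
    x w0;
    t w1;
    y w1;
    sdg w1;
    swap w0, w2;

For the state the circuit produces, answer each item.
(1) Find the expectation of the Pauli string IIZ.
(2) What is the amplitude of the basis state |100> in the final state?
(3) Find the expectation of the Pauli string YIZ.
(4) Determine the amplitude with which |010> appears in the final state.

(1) The observable IIZ averages to 0.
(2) The final state's coefficient on |100> equals -exp(3*I*pi/4)/2.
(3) In the final state, YIZ has expectation 0.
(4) |010> carries amplitude 0 in the final state.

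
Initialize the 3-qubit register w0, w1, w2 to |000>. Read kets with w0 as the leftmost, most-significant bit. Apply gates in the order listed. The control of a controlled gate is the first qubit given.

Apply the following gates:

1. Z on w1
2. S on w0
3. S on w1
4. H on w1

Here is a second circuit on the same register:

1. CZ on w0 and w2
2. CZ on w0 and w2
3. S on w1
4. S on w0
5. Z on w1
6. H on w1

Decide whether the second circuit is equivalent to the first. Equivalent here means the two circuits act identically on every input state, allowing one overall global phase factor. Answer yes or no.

Yes, they are equivalent — the unitaries differ by at most a global phase.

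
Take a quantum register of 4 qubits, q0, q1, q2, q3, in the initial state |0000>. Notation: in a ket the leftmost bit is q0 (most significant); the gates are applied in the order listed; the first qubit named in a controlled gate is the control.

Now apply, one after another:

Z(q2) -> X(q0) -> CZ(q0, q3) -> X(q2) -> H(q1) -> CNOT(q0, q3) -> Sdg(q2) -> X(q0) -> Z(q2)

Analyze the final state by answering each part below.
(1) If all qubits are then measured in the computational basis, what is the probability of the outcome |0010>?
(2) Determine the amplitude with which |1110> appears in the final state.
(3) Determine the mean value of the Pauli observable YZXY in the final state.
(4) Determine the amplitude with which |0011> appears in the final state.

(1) The probability of measuring |0010> is 0.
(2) |1110> carries amplitude 0 in the final state.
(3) In the final state, YZXY has expectation 0.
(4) |0011> carries amplitude sqrt(2)*I/2 in the final state.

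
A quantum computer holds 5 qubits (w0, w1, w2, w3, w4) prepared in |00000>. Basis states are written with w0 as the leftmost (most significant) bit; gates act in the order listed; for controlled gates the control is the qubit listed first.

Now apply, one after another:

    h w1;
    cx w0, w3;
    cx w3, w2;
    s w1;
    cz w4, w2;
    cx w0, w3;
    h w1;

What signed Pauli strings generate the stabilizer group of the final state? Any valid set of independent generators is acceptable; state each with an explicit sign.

One valid set of independent stabilizer generators is -IYIII, +ZIIII, +IIZII, +IIIZI, +IIIIZ (any independent generating set of the same group is equally correct).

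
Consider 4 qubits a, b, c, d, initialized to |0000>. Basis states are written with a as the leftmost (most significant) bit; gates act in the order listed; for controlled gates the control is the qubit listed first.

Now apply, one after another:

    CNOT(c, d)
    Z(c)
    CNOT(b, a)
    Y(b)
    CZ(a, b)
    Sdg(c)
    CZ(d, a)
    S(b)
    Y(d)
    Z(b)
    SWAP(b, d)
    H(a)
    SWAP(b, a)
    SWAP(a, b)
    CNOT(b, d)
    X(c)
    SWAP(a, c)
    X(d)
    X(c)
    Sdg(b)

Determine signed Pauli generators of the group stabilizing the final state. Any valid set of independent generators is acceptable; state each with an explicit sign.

The stabilizer group can be generated by +IIXI, -ZIII, -IZII, -IIIZ, among other valid generating sets.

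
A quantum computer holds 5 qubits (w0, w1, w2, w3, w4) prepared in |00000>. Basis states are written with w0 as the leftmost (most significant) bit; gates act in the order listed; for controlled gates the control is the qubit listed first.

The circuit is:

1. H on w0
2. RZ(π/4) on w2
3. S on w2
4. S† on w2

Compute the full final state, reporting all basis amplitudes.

After the circuit, the state carries amplitude -sqrt(2)*exp(7*I*pi/8)/2 on |00000>, -sqrt(2)*exp(7*I*pi/8)/2 on |10000>, and 0 on every other basis state.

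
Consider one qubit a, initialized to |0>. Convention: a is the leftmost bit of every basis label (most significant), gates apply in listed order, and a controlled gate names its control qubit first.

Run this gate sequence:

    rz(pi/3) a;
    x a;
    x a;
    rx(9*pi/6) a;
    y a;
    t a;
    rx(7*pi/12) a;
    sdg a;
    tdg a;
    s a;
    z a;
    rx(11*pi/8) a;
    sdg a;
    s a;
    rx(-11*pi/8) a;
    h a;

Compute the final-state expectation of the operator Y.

In the final state, Y has expectation -sqrt(3)*sqrt(1/2 - sqrt(2)/4)*sqrt(sqrt(2)/4 + 1/2)*sin(5*pi/16)**4/2 - sqrt(3)*sqrt(1/2 - sqrt(2)/4)*sqrt(sqrt(2)/4 + 1/2)*sin(5*pi/16)**2*cos(5*pi/16)**2 - sqrt(3)*sqrt(1/2 - sqrt(2)/4)*sqrt(sqrt(2)/4 + 1/2)*cos(5*pi/16)**4/2 + sqrt(2)*cos(5*pi/16)**4/8 + cos(5*pi/16)**4/2 + sqrt(2)*sin(5*pi/16)**2*cos(5*pi/16)**2/4 + sqrt(2)*sin(5*pi/16)**4/8 + sin(5*pi/16)**2*cos(5*pi/16)**2 + sin(5*pi/16)**4/2. Key observation: steps 12-15 multiply out to the identity, so the circuit reduces to the remaining gates.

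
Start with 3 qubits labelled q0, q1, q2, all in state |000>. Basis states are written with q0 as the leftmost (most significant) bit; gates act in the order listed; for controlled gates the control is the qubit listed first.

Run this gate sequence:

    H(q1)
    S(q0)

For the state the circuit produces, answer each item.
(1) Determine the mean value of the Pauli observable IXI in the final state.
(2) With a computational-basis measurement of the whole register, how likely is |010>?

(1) In the final state, IXI has expectation 1.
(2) A full measurement returns |010> with probability 1/2.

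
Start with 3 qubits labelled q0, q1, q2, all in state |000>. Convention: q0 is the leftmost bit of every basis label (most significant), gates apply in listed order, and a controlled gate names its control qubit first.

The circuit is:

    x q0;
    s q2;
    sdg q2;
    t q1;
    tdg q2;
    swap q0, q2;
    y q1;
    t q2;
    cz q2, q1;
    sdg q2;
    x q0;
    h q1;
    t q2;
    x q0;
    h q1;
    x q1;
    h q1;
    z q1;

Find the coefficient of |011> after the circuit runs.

The amplitude on |011> is sqrt(2)*I/2. Key observation: gates 15-18 undo each other exactly, leaving only the rest of the circuit to track.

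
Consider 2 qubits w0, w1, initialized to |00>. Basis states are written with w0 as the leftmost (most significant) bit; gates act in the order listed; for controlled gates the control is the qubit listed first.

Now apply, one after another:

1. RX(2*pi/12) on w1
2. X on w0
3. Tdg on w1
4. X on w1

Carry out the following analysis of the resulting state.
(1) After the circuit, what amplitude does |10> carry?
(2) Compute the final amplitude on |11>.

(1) The final state's coefficient on |10> equals (-sqrt(6) + sqrt(2))*exp(I*pi/4)/4.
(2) The final state's coefficient on |11> equals sqrt(2)/4 + sqrt(6)/4.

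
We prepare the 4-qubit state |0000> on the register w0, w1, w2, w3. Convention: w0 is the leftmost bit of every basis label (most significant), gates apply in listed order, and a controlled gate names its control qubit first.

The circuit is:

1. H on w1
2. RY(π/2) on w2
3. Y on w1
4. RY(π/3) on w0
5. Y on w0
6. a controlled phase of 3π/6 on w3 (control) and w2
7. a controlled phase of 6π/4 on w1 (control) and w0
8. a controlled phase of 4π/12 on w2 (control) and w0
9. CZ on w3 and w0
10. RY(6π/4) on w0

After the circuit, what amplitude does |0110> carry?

|0110> carries amplitude -sqrt(2)/8 - sqrt(6)*exp(5*I*pi/6)/8 in the final state.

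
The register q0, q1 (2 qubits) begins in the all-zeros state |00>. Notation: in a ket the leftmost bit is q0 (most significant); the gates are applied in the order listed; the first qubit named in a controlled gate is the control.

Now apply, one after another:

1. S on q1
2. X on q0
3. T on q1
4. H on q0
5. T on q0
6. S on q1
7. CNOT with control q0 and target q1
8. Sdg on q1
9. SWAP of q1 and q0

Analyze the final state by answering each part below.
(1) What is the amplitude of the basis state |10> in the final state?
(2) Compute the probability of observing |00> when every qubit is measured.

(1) |10> carries amplitude 0 in the final state.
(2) Outcome |00> occurs with probability 1/2.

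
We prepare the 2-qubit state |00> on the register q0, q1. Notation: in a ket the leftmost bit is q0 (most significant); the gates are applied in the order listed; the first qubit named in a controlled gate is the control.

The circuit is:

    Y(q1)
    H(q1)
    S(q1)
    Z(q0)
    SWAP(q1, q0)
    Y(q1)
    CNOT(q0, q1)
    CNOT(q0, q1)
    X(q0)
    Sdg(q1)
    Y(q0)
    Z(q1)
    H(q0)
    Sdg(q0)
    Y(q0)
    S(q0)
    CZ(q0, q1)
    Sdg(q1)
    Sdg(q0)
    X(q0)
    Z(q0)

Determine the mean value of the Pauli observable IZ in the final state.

In the final state, IZ has expectation -1. Key observation: the block from step 7 through step 8 cancels to the identity and can be dropped.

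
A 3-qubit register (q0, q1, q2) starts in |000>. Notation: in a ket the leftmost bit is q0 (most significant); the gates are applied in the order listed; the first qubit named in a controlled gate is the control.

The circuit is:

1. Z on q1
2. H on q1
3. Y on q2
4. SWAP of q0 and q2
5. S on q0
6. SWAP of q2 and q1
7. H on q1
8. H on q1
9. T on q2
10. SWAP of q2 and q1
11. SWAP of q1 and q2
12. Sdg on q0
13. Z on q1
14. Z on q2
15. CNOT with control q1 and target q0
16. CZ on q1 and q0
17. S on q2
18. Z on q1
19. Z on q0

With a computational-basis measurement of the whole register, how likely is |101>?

Outcome |101> occurs with probability 1/2.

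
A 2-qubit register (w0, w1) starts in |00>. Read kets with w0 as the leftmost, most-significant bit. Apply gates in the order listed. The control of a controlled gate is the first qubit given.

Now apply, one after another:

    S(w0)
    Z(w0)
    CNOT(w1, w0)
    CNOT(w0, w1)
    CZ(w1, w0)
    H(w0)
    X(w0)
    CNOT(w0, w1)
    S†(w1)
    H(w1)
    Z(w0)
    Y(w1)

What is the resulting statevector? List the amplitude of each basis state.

The resulting statevector has amplitude -I/2 on |00>, I/2 on |01>, -1/2 on |10>, -1/2 on |11>.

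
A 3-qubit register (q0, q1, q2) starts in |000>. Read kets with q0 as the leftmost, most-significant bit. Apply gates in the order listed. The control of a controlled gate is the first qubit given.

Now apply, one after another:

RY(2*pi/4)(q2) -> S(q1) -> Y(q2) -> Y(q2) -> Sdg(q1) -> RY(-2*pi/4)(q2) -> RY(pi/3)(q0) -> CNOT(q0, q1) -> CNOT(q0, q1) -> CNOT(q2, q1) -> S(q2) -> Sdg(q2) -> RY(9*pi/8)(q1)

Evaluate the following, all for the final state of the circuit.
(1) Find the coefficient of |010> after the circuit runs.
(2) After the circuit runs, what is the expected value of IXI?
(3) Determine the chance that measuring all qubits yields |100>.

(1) The amplitude on |010> is sqrt(3)*cos(pi/16)/2. Key observation: steps 1-6 multiply out to the identity, so the circuit reduces to the remaining gates.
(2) The expectation value of IXI is -sqrt(2 - sqrt(2))/2.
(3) Outcome |100> occurs with probability 1/8 - sqrt(sqrt(2) + 2)/16.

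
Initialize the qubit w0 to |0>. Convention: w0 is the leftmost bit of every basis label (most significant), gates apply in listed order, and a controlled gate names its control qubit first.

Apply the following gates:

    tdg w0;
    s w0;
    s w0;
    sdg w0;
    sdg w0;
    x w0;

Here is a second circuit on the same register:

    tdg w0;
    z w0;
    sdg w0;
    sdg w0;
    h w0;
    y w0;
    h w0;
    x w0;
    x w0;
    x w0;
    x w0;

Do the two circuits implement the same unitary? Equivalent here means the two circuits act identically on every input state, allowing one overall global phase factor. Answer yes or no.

No — the two circuits implement different unitaries, even allowing a global phase.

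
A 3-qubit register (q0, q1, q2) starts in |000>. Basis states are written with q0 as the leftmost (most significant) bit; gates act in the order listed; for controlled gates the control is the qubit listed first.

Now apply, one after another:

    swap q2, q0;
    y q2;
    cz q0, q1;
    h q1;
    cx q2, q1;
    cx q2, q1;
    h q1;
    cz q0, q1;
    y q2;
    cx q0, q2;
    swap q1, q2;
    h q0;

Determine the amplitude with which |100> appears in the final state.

|100> carries amplitude sqrt(2)/2 in the final state.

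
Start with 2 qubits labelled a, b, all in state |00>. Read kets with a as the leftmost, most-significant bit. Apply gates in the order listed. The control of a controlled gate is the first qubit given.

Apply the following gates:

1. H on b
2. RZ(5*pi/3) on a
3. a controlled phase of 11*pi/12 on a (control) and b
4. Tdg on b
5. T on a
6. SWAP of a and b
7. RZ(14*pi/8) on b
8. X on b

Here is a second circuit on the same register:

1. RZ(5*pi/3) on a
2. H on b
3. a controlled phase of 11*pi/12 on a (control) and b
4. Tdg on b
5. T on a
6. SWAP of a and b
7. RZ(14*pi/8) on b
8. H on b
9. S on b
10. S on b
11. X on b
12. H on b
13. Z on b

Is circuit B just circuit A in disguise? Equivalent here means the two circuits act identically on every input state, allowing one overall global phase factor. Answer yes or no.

Yes — the two circuits implement the same unitary up to a global phase.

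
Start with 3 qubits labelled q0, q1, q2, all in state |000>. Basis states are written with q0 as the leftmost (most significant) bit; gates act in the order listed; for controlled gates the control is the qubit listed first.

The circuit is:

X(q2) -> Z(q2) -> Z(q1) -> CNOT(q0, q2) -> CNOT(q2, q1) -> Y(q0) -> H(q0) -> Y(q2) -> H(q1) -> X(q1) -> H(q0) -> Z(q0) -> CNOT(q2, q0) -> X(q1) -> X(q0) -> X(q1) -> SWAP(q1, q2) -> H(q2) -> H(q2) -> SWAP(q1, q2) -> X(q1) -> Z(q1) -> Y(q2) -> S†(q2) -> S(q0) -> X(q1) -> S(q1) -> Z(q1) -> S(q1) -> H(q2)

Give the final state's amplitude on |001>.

|001> carries amplitude -1/2 in the final state. Key observation: steps 16-21 multiply out to the identity, so the circuit reduces to the remaining gates.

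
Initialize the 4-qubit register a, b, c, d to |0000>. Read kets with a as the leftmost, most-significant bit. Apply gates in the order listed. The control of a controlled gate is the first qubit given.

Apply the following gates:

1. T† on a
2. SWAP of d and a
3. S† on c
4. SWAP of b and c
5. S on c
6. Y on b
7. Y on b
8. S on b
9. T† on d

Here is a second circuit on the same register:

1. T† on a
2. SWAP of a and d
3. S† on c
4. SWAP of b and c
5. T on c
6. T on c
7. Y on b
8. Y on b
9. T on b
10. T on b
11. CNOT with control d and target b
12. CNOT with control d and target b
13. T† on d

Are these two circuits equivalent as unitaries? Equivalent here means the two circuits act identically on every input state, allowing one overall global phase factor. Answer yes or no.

Yes, they are equivalent — the unitaries differ by at most a global phase.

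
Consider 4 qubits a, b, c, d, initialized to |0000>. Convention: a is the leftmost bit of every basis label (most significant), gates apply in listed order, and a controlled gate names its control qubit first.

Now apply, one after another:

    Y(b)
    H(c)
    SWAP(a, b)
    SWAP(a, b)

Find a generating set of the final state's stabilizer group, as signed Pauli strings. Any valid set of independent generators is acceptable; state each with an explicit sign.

The stabilizer group can be generated by +IIXI, +ZIII, -IZII, +IIIZ, among other valid generating sets. Key observation: gates 3-4 undo each other exactly, leaving only the rest of the circuit to track.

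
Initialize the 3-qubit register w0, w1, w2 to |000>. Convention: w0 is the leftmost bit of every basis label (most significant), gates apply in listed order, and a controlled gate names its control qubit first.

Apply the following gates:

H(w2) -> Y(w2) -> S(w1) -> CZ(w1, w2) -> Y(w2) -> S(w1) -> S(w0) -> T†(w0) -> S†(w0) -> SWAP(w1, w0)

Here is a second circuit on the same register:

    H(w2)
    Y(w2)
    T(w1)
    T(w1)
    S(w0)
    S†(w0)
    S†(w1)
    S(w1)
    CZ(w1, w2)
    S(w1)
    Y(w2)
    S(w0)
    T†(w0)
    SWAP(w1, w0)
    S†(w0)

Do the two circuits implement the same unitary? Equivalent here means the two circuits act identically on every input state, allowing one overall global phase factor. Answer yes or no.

No: there is an input state on which the two circuits produce genuinely different outputs (not merely differing by a phase).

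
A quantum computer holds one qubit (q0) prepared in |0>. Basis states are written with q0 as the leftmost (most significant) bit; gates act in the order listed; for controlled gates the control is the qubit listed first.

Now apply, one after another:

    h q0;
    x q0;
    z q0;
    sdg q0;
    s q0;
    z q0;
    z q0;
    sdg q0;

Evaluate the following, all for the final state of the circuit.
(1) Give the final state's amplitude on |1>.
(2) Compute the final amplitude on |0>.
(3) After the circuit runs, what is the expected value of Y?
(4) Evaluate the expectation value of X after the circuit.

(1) |1> carries amplitude sqrt(2)*I/2 in the final state. Key observation: steps 5-8 multiply out to the identity, so the circuit reduces to the remaining gates.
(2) The final state's coefficient on |0> equals sqrt(2)/2.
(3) In the final state, Y has expectation 1.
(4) The observable X averages to 0.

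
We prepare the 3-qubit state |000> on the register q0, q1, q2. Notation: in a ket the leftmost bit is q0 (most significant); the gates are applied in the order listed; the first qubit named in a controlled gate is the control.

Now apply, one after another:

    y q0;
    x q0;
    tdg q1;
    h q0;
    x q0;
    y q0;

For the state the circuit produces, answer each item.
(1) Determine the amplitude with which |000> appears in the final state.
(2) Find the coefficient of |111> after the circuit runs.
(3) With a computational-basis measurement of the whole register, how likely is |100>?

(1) |000> carries amplitude sqrt(2)/2 in the final state.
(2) |111> carries amplitude 0 in the final state.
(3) Outcome |100> occurs with probability 1/2.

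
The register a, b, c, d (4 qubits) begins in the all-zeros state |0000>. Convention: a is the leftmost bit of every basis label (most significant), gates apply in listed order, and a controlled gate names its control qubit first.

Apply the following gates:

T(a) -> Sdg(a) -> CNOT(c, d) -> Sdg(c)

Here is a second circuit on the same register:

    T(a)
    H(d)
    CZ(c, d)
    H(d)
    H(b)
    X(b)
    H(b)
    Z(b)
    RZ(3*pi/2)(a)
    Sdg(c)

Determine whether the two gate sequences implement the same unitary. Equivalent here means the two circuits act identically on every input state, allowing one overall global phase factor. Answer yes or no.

Yes — the two circuits implement the same unitary up to a global phase.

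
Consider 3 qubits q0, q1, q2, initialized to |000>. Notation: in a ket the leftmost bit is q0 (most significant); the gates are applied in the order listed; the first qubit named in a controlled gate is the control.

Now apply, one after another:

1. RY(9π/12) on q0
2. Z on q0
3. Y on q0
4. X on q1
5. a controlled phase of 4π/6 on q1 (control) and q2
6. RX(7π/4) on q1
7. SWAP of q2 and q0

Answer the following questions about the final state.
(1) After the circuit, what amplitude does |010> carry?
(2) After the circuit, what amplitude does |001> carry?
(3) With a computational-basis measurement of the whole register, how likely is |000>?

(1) The final state's coefficient on |010> equals I*(-2 - sqrt(2))/4.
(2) The amplitude on |001> is 1/2 - sqrt(2)/4.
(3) The probability of measuring |000> is 1/8.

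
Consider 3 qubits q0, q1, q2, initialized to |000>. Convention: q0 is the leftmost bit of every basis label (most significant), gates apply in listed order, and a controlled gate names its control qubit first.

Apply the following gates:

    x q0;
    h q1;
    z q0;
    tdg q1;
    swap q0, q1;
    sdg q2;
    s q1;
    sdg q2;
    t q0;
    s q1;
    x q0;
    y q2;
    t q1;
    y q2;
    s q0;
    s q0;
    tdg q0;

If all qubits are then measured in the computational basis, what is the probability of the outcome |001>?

The probability of measuring |001> is 0.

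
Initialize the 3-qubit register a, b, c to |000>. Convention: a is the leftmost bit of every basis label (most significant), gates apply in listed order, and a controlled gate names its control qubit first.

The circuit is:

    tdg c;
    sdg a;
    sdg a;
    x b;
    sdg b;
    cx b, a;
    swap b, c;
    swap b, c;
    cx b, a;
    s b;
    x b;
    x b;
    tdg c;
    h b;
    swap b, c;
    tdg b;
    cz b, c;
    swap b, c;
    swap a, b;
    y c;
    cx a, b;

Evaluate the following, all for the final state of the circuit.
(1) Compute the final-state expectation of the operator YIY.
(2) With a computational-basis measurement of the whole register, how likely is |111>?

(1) The expectation value of YIY is 0. Key observation: gates 4-11 undo each other exactly, leaving only the rest of the circuit to track.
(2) The probability of measuring |111> is 1/2.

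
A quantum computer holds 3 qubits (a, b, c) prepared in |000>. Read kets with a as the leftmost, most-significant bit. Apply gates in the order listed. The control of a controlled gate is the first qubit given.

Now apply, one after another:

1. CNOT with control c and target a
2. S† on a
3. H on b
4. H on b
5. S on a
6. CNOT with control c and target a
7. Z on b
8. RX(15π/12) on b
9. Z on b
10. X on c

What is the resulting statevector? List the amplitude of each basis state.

After the circuit, the state carries amplitude -sqrt(2 - sqrt(2))/2 on |001>, I*sqrt(sqrt(2) + 2)/2 on |011>, and 0 on every other basis state. Key observation: steps 1-6 multiply out to the identity, so the circuit reduces to the remaining gates.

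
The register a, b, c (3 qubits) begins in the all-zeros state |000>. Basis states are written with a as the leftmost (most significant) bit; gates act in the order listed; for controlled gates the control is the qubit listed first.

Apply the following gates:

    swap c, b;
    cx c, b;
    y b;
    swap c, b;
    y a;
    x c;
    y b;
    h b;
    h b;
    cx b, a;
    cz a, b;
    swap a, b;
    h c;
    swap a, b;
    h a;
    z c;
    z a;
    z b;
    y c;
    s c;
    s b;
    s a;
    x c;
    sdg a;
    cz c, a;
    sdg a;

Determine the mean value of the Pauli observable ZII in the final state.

The observable ZII averages to 0.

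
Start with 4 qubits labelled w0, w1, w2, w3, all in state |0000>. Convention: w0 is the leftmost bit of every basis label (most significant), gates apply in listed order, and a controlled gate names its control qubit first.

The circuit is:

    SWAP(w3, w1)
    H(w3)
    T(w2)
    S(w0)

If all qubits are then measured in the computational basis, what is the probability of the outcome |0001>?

The probability of measuring |0001> is 1/2.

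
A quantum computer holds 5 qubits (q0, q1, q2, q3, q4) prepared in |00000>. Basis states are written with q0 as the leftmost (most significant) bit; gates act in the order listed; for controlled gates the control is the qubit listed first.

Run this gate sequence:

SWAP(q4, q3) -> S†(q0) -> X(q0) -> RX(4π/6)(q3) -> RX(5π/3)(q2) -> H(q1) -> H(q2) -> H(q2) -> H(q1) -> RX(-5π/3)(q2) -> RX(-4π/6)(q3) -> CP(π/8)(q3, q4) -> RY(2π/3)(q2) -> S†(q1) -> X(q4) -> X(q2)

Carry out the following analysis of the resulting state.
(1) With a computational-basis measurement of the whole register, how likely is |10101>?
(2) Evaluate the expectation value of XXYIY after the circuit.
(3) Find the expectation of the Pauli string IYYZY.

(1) The probability of measuring |10101> is 1/4. Key observation: gates 4-11 undo each other exactly, leaving only the rest of the circuit to track.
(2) The observable XXYIY averages to 0.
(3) The expectation value of IYYZY is 0.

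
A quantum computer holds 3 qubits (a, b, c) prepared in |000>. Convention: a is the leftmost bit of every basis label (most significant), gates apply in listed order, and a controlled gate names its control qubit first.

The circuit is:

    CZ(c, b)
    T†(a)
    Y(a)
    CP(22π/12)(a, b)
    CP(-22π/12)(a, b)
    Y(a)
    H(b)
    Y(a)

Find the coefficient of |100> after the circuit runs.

The amplitude on |100> is sqrt(2)*I/2. Key observation: steps 3-6 multiply out to the identity, so the circuit reduces to the remaining gates.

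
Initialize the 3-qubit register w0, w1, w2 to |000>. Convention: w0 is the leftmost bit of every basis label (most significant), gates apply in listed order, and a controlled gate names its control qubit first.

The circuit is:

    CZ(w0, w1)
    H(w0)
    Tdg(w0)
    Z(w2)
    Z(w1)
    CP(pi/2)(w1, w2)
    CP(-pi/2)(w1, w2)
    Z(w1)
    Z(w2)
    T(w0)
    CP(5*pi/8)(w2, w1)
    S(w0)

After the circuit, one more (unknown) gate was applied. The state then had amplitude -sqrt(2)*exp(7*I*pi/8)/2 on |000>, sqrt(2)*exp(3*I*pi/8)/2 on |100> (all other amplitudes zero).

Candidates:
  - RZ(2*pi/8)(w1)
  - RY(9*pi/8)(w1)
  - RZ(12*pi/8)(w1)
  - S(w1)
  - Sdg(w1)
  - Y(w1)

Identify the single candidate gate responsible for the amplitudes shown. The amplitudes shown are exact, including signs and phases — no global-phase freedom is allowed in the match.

It was RZ(2*pi/8)(w1) that produced the state shown. Key observation: the block from step 3 through step 10 cancels to the identity and can be dropped.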